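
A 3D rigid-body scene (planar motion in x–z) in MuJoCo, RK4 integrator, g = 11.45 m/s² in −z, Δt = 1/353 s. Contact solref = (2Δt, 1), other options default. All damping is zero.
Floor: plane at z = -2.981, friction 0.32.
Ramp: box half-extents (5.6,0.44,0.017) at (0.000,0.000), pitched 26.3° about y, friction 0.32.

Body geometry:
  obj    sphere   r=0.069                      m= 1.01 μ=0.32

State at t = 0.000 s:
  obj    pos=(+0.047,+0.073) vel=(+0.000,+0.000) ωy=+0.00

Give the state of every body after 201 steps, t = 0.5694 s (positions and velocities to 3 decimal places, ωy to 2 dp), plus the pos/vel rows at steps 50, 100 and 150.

State at t = 0.5694 s:
  obj    pos=(+0.574,-0.188) vel=(+1.850,-0.914) ωy=+29.90

Key-timestep trajectory:
   step    t(s)  obj.x    obj.z    obj.vx   obj.vz 
     50  0.1416   +0.080  +0.057  +0.460  -0.227
    100  0.2833   +0.177  +0.008  +0.920  -0.455
    150  0.4249   +0.340  -0.072  +1.380  -0.682


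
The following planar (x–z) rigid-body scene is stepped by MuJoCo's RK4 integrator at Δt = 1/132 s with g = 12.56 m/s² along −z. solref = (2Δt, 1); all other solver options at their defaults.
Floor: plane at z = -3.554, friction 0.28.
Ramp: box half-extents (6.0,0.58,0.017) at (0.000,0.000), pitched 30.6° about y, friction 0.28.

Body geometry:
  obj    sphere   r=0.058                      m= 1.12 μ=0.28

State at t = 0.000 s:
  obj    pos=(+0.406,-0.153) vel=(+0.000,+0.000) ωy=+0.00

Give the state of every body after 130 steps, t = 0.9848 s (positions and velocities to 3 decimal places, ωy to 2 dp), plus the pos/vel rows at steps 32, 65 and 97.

State at t = 0.9848 s:
  obj    pos=(+2.313,-1.281) vel=(+3.872,-2.290) ωy=+77.52

Key-timestep trajectory:
   step    t(s)  obj.x    obj.z    obj.vx   obj.vz 
     32  0.2424   +0.522  -0.221  +0.953  -0.564
     65  0.4924   +0.883  -0.435  +1.936  -1.145
     97  0.7348   +1.468  -0.781  +2.889  -1.709


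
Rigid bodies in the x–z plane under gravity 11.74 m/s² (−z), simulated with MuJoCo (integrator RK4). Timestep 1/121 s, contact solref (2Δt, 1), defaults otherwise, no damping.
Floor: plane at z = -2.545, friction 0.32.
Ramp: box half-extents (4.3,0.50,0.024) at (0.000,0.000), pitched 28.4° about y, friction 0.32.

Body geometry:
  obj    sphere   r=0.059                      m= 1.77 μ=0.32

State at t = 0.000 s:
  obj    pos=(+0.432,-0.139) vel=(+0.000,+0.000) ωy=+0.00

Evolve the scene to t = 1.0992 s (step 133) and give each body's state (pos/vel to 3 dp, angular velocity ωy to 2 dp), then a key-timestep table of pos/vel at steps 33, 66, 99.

State at t = 1.0992 s:
  obj    pos=(+2.551,-1.285) vel=(+3.856,-2.085) ωy=+74.29

Key-timestep trajectory:
   step    t(s)  obj.x    obj.z    obj.vx   obj.vz 
     33  0.2727   +0.563  -0.210  +0.957  -0.517
     66  0.5455   +0.954  -0.421  +1.914  -1.035
     99  0.8182   +1.606  -0.774  +2.870  -1.552


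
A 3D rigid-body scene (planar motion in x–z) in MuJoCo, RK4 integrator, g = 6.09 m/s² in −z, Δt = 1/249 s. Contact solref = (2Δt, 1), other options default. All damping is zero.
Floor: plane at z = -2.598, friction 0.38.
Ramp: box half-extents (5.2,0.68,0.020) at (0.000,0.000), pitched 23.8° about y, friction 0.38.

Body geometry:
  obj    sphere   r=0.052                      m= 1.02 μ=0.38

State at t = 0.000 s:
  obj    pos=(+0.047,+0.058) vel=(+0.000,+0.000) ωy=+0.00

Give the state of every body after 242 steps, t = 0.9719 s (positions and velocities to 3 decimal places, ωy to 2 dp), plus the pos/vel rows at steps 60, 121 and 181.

State at t = 0.9719 s:
  obj    pos=(+0.806,-0.277) vel=(+1.561,-0.689) ωy=+32.80

Key-timestep trajectory:
   step    t(s)  obj.x    obj.z    obj.vx   obj.vz 
     60  0.2410   +0.094  +0.037  +0.387  -0.171
    121  0.4859   +0.237  -0.026  +0.781  -0.344
    181  0.7269   +0.471  -0.129  +1.168  -0.515


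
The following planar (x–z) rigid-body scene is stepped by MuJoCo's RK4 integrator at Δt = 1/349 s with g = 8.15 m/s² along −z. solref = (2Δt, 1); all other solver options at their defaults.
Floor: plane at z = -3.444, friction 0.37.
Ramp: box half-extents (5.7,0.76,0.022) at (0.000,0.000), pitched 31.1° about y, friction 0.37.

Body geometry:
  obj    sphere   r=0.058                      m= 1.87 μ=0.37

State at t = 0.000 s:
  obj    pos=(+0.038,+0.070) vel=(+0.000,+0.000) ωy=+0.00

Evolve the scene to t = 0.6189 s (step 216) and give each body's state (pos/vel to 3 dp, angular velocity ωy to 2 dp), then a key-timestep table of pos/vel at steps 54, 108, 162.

State at t = 0.6189 s:
  obj    pos=(+0.531,-0.227) vel=(+1.594,-0.961) ωy=+32.08

Key-timestep trajectory:
   step    t(s)  obj.x    obj.z    obj.vx   obj.vz 
     54  0.1547   +0.069  +0.052  +0.398  -0.240
    108  0.3095   +0.162  -0.004  +0.797  -0.481
    162  0.4642   +0.316  -0.097  +1.195  -0.721


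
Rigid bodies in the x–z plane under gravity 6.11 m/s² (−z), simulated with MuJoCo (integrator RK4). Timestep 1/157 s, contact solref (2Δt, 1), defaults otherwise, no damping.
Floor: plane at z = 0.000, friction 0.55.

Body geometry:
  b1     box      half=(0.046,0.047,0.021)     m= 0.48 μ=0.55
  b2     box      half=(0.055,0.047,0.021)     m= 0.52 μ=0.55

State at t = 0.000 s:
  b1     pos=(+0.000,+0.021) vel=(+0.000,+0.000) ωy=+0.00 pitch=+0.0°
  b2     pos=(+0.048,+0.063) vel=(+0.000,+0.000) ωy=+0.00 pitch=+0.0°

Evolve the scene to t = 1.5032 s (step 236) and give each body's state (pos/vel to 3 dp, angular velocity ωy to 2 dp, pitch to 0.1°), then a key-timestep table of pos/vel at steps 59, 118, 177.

State at t = 1.5032 s:
  b1     pos=(+0.000,+0.021) vel=(+0.000,+0.000) ωy=+0.00 pitch=+0.0°
  b2     pos=(+0.063,+0.054) vel=(+0.000,+0.000) ωy=-0.01 pitch=+45.3°

Key-timestep trajectory:
   step    t(s)  b1.x    b1.z    b1.vx   b1.vz   b2.x    b2.z    b2.vx   b2.vz 
     59  0.3758   +0.000  +0.021  +0.000  +0.000   +0.068  +0.056  +0.076  +0.047
    118  0.7516   +0.000  +0.021  +0.000  +0.000   +0.063  +0.054  +0.000  +0.001
    177  1.1274   +0.000  +0.021  +0.000  +0.000   +0.063  +0.054  +0.000  +0.000


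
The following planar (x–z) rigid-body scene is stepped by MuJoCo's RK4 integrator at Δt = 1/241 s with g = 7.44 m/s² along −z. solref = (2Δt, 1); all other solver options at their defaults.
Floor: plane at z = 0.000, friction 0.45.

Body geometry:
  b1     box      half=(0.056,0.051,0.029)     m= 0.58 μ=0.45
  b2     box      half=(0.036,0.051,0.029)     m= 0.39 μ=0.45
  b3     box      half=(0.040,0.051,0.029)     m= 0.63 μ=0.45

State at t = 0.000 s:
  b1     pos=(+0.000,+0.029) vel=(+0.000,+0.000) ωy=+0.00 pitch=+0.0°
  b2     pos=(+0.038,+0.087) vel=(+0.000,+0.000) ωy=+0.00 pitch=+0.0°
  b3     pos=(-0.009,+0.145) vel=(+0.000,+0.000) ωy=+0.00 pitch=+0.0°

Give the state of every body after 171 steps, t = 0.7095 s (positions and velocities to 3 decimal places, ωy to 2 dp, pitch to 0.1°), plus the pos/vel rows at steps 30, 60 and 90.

State at t = 0.7095 s:
  b1     pos=(+0.000,+0.029) vel=(+0.000,+0.000) ωy=+0.00 pitch=+0.0°
  b2     pos=(+0.038,+0.087) vel=(+0.000,+0.000) ωy=+0.00 pitch=+0.0°
  b3     pos=(-0.118,+0.029) vel=(+0.000,+0.000) ωy=+0.00 pitch=+180.0°

Key-timestep trajectory:
   step    t(s)  b1.x    b1.z    b1.vx   b1.vz   b2.x    b2.z    b2.vx   b2.vz   b3.x    b3.z    b3.vx   b3.vz 
     30  0.1245   +0.000  +0.029  +0.000  +0.000   +0.038  +0.087  +0.001  +0.000   -0.020  +0.138  -0.171  -0.164
     60  0.2490   +0.000  +0.029  -0.001  +0.000   +0.038  +0.087  -0.002  +0.000   -0.052  +0.097  -0.398  -0.014
     90  0.3734   +0.000  +0.029  +0.000  +0.000   +0.038  +0.087  +0.000  +0.000   -0.101  +0.064  -0.403  -0.686


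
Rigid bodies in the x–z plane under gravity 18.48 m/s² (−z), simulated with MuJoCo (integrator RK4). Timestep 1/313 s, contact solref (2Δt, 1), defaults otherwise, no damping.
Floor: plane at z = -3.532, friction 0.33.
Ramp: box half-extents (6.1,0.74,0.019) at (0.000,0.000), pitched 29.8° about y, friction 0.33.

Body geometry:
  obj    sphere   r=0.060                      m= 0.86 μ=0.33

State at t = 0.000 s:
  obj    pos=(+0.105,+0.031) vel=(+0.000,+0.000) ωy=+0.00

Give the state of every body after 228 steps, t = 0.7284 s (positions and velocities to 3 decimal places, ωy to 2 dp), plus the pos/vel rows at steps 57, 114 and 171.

State at t = 0.7284 s:
  obj    pos=(+1.615,-0.834) vel=(+4.147,-2.375) ωy=+79.63

Key-timestep trajectory:
   step    t(s)  obj.x    obj.z    obj.vx   obj.vz 
     57  0.1821   +0.199  -0.023  +1.037  -0.594
    114  0.3642   +0.483  -0.185  +2.073  -1.188
    171  0.5463   +0.955  -0.456  +3.110  -1.781


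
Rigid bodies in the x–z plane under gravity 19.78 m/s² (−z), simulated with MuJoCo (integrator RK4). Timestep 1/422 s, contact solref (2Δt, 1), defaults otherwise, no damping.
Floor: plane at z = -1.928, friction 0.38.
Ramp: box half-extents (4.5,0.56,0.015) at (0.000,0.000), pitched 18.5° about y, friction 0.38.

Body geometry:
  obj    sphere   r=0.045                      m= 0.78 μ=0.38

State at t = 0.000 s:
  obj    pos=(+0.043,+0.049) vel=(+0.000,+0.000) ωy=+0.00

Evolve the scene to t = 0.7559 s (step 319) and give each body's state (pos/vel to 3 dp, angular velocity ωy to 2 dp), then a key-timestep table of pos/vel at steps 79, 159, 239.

State at t = 0.7559 s:
  obj    pos=(+1.258,-0.358) vel=(+3.214,-1.075) ωy=+75.30

Key-timestep trajectory:
   step    t(s)  obj.x    obj.z    obj.vx   obj.vz 
     79  0.1872   +0.118  +0.024  +0.796  -0.266
    159  0.3768   +0.345  -0.052  +1.602  -0.536
    239  0.5664   +0.725  -0.179  +2.408  -0.806


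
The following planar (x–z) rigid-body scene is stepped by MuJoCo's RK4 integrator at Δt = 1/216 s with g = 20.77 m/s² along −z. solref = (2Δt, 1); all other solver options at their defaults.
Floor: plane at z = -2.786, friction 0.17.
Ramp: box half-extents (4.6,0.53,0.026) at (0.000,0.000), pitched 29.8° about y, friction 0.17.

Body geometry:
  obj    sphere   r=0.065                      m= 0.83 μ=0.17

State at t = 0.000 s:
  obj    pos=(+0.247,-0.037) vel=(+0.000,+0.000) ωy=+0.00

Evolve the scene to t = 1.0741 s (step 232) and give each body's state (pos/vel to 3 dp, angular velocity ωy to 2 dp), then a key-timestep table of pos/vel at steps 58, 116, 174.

State at t = 1.0741 s:
  obj    pos=(+3.938,-2.151) vel=(+6.873,-3.936) ωy=+121.80

Key-timestep trajectory:
   step    t(s)  obj.x    obj.z    obj.vx   obj.vz 
     58  0.2685   +0.478  -0.169  +1.719  -0.984
    116  0.5370   +1.170  -0.565  +3.437  -1.968
    174  0.8056   +2.324  -1.226  +5.155  -2.952


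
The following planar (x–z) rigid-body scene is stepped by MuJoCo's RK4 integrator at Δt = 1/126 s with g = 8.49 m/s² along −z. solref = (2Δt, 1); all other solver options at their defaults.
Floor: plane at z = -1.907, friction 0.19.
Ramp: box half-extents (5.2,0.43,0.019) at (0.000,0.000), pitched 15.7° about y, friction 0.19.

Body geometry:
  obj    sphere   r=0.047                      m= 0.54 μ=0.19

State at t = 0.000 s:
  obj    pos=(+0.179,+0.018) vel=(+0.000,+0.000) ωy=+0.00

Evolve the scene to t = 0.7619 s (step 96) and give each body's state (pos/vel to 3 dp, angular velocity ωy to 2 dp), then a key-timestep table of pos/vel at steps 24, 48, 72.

State at t = 0.7619 s:
  obj    pos=(+0.638,-0.111) vel=(+1.204,-0.338) ωy=+26.59

Key-timestep trajectory:
   step    t(s)  obj.x    obj.z    obj.vx   obj.vz 
     24  0.1905   +0.208  +0.010  +0.301  -0.085
     48  0.3810   +0.294  -0.014  +0.602  -0.169
     72  0.5714   +0.437  -0.054  +0.903  -0.254


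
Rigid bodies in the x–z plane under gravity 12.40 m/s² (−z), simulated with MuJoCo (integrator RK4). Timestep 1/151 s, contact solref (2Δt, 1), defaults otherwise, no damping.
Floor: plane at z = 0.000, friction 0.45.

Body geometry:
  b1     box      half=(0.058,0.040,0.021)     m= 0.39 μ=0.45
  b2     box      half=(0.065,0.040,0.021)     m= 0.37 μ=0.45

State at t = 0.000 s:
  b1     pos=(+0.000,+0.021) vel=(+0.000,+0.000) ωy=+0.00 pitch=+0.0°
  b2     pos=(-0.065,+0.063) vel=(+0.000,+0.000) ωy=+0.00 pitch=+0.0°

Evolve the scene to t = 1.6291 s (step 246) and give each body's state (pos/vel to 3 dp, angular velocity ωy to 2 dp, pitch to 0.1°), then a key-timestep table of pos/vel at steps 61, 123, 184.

State at t = 1.6291 s:
  b1     pos=(+0.001,+0.021) vel=(+0.000,+0.000) ωy=+0.00 pitch=+0.0°
  b2     pos=(-0.077,+0.054) vel=(-0.001,-0.001) ωy=+0.02 pitch=-34.2°

Key-timestep trajectory:
   step    t(s)  b1.x    b1.z    b1.vx   b1.vz   b2.x    b2.z    b2.vx   b2.vz 
     61  0.4040   +0.000  +0.021  +0.000  +0.000   -0.076  +0.055  -0.001  +0.000
    123  0.8146   +0.000  +0.021  +0.000  +0.000   -0.076  +0.055  -0.001  -0.001
    184  1.2185   +0.001  +0.021  +0.000  +0.000   -0.077  +0.054  -0.001  -0.001


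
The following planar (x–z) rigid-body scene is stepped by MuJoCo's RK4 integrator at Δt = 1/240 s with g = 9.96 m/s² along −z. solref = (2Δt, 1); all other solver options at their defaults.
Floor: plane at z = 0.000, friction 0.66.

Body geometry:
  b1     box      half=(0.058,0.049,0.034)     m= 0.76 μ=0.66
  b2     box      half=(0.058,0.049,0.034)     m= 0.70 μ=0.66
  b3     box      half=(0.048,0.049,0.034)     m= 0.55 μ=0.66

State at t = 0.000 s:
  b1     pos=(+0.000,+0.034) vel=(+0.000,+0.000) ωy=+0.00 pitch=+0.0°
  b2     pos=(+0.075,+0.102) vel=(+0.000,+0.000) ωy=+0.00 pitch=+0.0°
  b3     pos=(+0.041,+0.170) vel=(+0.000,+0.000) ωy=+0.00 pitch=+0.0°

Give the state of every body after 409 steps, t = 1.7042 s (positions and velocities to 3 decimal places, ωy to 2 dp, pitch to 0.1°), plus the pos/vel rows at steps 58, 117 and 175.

State at t = 1.7042 s:
  b1     pos=(+0.000,+0.034) vel=(+0.000,+0.000) ωy=+0.00 pitch=+0.0°
  b2     pos=(+0.130,+0.058) vel=(+0.000,+0.000) ωy=+0.00 pitch=+90.0°
  b3     pos=(+0.310,+0.034) vel=(+0.000,+0.000) ωy=+0.00 pitch=+180.0°

Key-timestep trajectory:
   step    t(s)  b1.x    b1.z    b1.vx   b1.vz   b2.x    b2.z    b2.vx   b2.vz   b3.x    b3.z    b3.vx   b3.vz 
     58  0.2417   +0.000  +0.034  +0.000  +0.000   +0.080  +0.099  +0.051  -0.035   +0.055  +0.171  +0.168  +0.006
    117  0.4875   +0.000  +0.034  +0.000  +0.000   +0.110  +0.066  +0.284  -0.064   +0.179  +0.094  +0.839  -0.968
    175  0.7292   +0.000  +0.034  +0.000  +0.000   +0.132  +0.059  -0.223  -0.125   +0.310  +0.034  -0.010  +0.016


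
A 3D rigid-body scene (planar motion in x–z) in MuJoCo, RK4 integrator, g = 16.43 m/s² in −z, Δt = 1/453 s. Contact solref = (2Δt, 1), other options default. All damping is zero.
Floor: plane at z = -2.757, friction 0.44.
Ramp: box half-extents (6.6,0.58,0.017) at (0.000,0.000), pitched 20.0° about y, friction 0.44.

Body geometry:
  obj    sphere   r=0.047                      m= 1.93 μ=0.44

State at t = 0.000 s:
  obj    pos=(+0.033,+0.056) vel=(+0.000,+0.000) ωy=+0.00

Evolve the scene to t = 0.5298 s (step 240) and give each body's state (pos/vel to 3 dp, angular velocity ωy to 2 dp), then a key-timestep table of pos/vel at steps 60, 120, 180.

State at t = 0.5298 s:
  obj    pos=(+0.562,-0.137) vel=(+1.998,-0.727) ωy=+45.24

Key-timestep trajectory:
   step    t(s)  obj.x    obj.z    obj.vx   obj.vz 
     60  0.1325   +0.066  +0.044  +0.500  -0.182
    120  0.2649   +0.165  +0.008  +0.999  -0.364
    180  0.3974   +0.331  -0.052  +1.499  -0.546


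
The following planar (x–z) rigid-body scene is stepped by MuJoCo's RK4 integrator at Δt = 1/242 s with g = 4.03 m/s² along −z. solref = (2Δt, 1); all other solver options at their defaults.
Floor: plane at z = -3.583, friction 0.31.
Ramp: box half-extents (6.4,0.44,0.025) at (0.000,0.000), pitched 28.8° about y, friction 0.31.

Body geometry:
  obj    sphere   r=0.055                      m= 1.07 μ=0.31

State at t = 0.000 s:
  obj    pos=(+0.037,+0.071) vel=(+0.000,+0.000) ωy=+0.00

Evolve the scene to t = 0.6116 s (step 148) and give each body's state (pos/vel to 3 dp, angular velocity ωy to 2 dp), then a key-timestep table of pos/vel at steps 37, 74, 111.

State at t = 0.6116 s:
  obj    pos=(+0.264,-0.054) vel=(+0.743,-0.409) ωy=+15.42

Key-timestep trajectory:
   step    t(s)  obj.x    obj.z    obj.vx   obj.vz 
     37  0.1529   +0.051  +0.063  +0.186  -0.102
     74  0.3058   +0.094  +0.040  +0.372  -0.204
    111  0.4587   +0.165  +0.001  +0.557  -0.306


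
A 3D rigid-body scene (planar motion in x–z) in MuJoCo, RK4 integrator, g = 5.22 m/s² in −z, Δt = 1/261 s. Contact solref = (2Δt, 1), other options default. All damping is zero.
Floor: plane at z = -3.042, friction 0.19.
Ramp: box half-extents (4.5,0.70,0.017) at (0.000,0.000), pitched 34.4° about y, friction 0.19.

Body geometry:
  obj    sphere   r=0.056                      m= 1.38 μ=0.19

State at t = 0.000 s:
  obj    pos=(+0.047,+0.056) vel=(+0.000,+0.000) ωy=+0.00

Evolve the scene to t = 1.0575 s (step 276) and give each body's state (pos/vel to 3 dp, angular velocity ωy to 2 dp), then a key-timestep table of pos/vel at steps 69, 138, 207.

State at t = 1.0575 s:
  obj    pos=(+1.032,-0.618) vel=(+1.859,-1.279) ωy=+38.49

Key-timestep trajectory:
   step    t(s)  obj.x    obj.z    obj.vx   obj.vz 
     69  0.2644   +0.109  +0.014  +0.466  -0.322
    138  0.5287   +0.294  -0.113  +0.934  -0.632
    207  0.7931   +0.601  -0.323  +1.396  -0.957


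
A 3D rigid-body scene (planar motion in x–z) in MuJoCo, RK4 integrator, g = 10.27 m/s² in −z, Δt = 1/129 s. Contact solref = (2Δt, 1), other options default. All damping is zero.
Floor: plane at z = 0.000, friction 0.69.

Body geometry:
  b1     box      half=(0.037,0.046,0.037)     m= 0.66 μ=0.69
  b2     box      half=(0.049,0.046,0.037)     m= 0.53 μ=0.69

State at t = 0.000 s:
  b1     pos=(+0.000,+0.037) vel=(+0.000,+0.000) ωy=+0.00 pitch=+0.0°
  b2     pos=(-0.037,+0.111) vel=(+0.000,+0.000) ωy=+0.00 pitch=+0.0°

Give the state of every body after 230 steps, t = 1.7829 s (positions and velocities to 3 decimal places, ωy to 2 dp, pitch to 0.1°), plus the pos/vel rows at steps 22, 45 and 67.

State at t = 1.7829 s:
  b1     pos=(+0.000,+0.037) vel=(+0.000,+0.000) ωy=+0.00 pitch=+0.0°
  b2     pos=(-0.083,+0.049) vel=(+0.000,+0.000) ωy=+0.00 pitch=-90.0°

Key-timestep trajectory:
   step    t(s)  b1.x    b1.z    b1.vx   b1.vz   b2.x    b2.z    b2.vx   b2.vz 
     22  0.1705   +0.000  +0.037  +0.000  +0.000   -0.038  +0.111  -0.009  +0.000
     45  0.3488   +0.000  +0.037  +0.000  +0.000   -0.044  +0.110  -0.078  -0.013
     67  0.5194   +0.000  +0.037  +0.000  +0.000   -0.076  +0.080  -0.271  -0.657


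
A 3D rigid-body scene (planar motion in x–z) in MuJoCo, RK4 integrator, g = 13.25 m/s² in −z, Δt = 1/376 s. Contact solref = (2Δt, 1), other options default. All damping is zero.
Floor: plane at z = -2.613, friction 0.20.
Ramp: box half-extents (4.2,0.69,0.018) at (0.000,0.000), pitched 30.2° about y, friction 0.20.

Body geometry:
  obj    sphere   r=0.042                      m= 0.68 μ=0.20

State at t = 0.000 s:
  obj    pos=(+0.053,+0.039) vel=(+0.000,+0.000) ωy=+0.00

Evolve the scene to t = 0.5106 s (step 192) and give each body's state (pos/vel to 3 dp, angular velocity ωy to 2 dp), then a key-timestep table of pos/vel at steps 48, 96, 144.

State at t = 0.5106 s:
  obj    pos=(+0.589,-0.274) vel=(+2.101,-1.223) ωy=+57.86

Key-timestep trajectory:
   step    t(s)  obj.x    obj.z    obj.vx   obj.vz 
     48  0.1277   +0.086  +0.019  +0.525  -0.306
     96  0.2553   +0.187  -0.039  +1.051  -0.612
    144  0.3830   +0.355  -0.137  +1.576  -0.917


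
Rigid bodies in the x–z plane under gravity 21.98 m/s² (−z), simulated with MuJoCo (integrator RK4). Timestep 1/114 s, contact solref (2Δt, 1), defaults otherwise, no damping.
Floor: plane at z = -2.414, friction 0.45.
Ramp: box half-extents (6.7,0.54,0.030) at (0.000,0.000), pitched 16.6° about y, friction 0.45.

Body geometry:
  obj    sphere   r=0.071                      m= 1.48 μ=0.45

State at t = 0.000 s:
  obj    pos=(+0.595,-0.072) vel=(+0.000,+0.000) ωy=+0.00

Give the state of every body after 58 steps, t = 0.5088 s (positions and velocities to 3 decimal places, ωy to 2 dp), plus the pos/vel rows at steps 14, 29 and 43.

State at t = 0.5088 s:
  obj    pos=(+1.151,-0.238) vel=(+2.187,-0.652) ωy=+32.13

Key-timestep trajectory:
   step    t(s)  obj.x    obj.z    obj.vx   obj.vz 
     14  0.1228   +0.627  -0.082  +0.528  -0.158
     29  0.2544   +0.734  -0.114  +1.094  -0.326
     43  0.3772   +0.901  -0.163  +1.621  -0.483


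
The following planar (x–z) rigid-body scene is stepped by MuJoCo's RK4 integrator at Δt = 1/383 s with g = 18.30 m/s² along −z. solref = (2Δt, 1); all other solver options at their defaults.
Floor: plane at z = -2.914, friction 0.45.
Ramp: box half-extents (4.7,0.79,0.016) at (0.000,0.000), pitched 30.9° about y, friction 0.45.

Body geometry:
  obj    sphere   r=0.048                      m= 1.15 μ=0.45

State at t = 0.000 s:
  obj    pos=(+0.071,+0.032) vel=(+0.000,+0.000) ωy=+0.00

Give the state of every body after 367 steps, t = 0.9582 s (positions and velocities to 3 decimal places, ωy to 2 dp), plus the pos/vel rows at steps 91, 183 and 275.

State at t = 0.9582 s:
  obj    pos=(+2.716,-1.551) vel=(+5.519,-3.303) ωy=+134.00

Key-timestep trajectory:
   step    t(s)  obj.x    obj.z    obj.vx   obj.vz 
     91  0.2376   +0.234  -0.065  +1.369  -0.819
    183  0.4778   +0.729  -0.361  +2.752  -1.647
    275  0.7180   +1.556  -0.857  +4.136  -2.475


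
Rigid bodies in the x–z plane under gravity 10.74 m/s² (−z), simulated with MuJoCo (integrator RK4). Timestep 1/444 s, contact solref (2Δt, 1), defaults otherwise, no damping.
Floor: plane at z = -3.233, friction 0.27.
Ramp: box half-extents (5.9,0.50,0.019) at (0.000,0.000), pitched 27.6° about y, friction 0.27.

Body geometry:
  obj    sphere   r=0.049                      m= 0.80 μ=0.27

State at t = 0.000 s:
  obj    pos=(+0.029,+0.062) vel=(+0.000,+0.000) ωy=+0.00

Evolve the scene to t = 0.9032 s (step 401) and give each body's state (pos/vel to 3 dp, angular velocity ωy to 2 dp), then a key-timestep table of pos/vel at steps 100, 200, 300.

State at t = 0.9032 s:
  obj    pos=(+1.314,-0.610) vel=(+2.845,-1.487) ωy=+65.50

Key-timestep trajectory:
   step    t(s)  obj.x    obj.z    obj.vx   obj.vz 
    100  0.2252   +0.109  +0.020  +0.709  -0.371
    200  0.4505   +0.348  -0.105  +1.419  -0.742
    300  0.6757   +0.748  -0.314  +2.128  -1.113


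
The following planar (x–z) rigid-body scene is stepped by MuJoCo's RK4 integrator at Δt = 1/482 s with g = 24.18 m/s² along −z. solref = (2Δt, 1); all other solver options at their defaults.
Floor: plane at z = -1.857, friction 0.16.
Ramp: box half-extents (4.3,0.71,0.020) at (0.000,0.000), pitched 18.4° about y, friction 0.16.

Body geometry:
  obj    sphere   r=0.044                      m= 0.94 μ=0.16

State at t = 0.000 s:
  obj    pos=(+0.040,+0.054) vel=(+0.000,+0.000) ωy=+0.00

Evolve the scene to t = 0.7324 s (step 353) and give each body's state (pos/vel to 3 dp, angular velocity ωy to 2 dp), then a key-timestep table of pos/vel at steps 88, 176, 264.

State at t = 0.7324 s:
  obj    pos=(+1.427,-0.407) vel=(+3.789,-1.260) ωy=+90.73

Key-timestep trajectory:
   step    t(s)  obj.x    obj.z    obj.vx   obj.vz 
     88  0.1826   +0.126  +0.025  +0.945  -0.314
    176  0.3651   +0.385  -0.061  +1.889  -0.628
    264  0.5477   +0.816  -0.204  +2.833  -0.943


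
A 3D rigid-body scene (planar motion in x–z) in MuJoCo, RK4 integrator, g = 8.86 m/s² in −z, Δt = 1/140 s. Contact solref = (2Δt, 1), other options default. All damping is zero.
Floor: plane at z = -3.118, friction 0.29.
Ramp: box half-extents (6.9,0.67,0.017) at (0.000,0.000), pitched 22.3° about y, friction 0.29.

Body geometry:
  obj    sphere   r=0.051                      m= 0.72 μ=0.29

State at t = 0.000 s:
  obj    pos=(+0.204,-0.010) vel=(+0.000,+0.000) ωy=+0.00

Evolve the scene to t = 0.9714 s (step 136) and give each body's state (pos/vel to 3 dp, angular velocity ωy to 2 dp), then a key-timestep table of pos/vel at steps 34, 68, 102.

State at t = 0.9714 s:
  obj    pos=(+1.252,-0.440) vel=(+2.158,-0.885) ωy=+45.73

Key-timestep trajectory:
   step    t(s)  obj.x    obj.z    obj.vx   obj.vz 
     34  0.2429   +0.270  -0.037  +0.540  -0.221
     68  0.4857   +0.466  -0.118  +1.079  -0.443
    102  0.7286   +0.794  -0.252  +1.619  -0.664


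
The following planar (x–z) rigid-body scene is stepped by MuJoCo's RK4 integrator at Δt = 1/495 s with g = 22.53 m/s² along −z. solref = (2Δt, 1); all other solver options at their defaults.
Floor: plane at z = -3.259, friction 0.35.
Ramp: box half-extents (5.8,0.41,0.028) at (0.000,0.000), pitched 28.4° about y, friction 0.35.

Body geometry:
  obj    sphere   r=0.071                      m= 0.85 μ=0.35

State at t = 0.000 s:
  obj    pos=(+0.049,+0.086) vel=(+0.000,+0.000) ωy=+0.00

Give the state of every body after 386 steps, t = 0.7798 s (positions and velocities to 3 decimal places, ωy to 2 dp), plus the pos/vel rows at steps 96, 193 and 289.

State at t = 0.7798 s:
  obj    pos=(+2.096,-1.021) vel=(+5.250,-2.839) ωy=+84.06

Key-timestep trajectory:
   step    t(s)  obj.x    obj.z    obj.vx   obj.vz 
     96  0.1939   +0.176  +0.018  +1.306  -0.706
    193  0.3899   +0.561  -0.191  +2.625  -1.420
    289  0.5838   +1.197  -0.534  +3.931  -2.126


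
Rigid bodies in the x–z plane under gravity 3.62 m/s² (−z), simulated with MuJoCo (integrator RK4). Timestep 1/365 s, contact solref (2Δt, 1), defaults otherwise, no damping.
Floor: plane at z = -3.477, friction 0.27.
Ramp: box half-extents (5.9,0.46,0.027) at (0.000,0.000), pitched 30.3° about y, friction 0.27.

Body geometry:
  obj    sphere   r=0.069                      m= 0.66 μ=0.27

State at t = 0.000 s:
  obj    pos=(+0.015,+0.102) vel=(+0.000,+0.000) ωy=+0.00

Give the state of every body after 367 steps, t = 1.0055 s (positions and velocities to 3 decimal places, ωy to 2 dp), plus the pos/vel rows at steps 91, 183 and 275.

State at t = 1.0055 s:
  obj    pos=(+0.585,-0.230) vel=(+1.133,-0.662) ωy=+19.01

Key-timestep trajectory:
   step    t(s)  obj.x    obj.z    obj.vx   obj.vz 
     91  0.2493   +0.050  +0.082  +0.281  -0.164
    183  0.5014   +0.157  +0.020  +0.565  -0.330
    275  0.7534   +0.335  -0.085  +0.849  -0.496


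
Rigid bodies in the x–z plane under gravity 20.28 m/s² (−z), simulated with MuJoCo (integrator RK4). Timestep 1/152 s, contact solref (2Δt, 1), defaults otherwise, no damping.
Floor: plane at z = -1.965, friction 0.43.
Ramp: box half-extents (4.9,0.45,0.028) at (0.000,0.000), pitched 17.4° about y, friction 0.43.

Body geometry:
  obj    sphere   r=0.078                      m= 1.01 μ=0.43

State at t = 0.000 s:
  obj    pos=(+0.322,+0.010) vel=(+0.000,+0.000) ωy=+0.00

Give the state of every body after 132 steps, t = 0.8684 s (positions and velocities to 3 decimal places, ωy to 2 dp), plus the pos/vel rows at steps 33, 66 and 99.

State at t = 0.8684 s:
  obj    pos=(+1.881,-0.478) vel=(+3.590,-1.125) ωy=+48.22

Key-timestep trajectory:
   step    t(s)  obj.x    obj.z    obj.vx   obj.vz 
     33  0.2171   +0.420  -0.020  +0.898  -0.281
     66  0.4342   +0.712  -0.112  +1.795  -0.563
     99  0.6513   +1.199  -0.265  +2.692  -0.844


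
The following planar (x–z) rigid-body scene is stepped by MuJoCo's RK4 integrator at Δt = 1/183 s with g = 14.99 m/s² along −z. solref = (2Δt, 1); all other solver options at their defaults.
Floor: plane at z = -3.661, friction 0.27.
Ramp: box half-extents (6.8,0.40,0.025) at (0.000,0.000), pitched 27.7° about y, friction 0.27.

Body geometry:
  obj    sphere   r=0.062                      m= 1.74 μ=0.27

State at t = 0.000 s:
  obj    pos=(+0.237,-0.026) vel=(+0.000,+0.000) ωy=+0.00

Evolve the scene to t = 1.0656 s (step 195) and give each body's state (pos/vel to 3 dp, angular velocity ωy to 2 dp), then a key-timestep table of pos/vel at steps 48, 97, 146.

State at t = 1.0656 s:
  obj    pos=(+2.739,-1.340) vel=(+4.696,-2.465) ωy=+85.52

Key-timestep trajectory:
   step    t(s)  obj.x    obj.z    obj.vx   obj.vz 
     48  0.2623   +0.389  -0.106  +1.156  -0.607
     97  0.5301   +0.856  -0.351  +2.336  -1.226
    146  0.7978   +1.640  -0.763  +3.516  -1.846


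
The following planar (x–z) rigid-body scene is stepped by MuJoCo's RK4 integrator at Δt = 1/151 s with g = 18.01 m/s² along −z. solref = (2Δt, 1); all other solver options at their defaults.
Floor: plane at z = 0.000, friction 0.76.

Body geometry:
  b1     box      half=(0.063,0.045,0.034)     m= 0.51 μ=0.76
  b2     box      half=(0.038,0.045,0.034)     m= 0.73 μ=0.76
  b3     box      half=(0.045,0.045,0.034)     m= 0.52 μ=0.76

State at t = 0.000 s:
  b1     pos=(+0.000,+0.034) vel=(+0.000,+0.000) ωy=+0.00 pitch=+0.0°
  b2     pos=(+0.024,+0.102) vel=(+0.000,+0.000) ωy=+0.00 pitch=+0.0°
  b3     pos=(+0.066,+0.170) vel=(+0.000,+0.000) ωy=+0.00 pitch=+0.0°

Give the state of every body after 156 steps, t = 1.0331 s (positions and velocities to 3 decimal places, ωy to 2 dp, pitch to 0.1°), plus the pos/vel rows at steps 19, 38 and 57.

State at t = 1.0331 s:
  b1     pos=(+0.000,+0.034) vel=(+0.000,+0.000) ωy=+0.00 pitch=+0.0°
  b2     pos=(+0.024,+0.102) vel=(+0.000,+0.000) ωy=+0.00 pitch=+0.0°
  b3     pos=(+0.171,+0.034) vel=(+0.000,+0.000) ωy=+0.00 pitch=+180.0°

Key-timestep trajectory:
   step    t(s)  b1.x    b1.z    b1.vx   b1.vz   b2.x    b2.z    b2.vx   b2.vz   b3.x    b3.z    b3.vx   b3.vz 
     19  0.1258   +0.000  +0.034  -0.001  +0.000   +0.024  +0.102  -0.003  +0.001   +0.078  +0.166  +0.222  -0.159
     38  0.2517   +0.000  +0.034  +0.000  +0.000   +0.024  +0.102  +0.000  +0.000   +0.118  +0.062  +0.341  -1.877
     57  0.3775   +0.000  +0.034  +0.000  +0.000   +0.024  +0.102  +0.000  +0.000   +0.166  +0.038  +0.540  -0.546


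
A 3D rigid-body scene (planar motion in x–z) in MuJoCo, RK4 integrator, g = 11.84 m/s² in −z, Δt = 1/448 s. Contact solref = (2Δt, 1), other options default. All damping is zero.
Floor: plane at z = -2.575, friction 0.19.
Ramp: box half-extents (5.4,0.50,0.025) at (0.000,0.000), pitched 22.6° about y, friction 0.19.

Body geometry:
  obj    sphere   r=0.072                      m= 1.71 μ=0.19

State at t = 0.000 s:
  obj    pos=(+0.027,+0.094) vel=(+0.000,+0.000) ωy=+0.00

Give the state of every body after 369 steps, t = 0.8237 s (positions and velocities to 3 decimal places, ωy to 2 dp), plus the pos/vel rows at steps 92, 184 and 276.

State at t = 0.8237 s:
  obj    pos=(+1.045,-0.330) vel=(+2.471,-1.029) ωy=+37.18

Key-timestep trajectory:
   step    t(s)  obj.x    obj.z    obj.vx   obj.vz 
     92  0.2054   +0.090  +0.067  +0.616  -0.257
    184  0.4107   +0.280  -0.012  +1.232  -0.513
    276  0.6161   +0.596  -0.143  +1.849  -0.770


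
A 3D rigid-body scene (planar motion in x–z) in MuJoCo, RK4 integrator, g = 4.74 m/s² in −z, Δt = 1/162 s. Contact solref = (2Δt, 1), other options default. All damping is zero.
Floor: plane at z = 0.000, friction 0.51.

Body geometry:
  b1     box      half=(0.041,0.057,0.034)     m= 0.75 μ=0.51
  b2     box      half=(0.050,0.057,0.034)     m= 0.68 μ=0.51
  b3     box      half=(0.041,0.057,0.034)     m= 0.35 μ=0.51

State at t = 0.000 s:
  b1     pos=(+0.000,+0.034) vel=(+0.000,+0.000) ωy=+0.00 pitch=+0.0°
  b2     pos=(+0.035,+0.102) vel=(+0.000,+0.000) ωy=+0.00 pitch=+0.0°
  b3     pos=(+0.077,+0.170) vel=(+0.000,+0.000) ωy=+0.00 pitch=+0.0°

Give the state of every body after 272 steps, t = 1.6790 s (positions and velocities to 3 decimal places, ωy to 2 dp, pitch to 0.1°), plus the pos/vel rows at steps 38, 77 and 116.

State at t = 1.6790 s:
  b1     pos=(+0.000,+0.034) vel=(+0.000,+0.000) ωy=+0.00 pitch=+0.0°
  b2     pos=(+0.086,+0.050) vel=(+0.000,+0.000) ωy=+0.00 pitch=+90.0°
  b3     pos=(+0.264,+0.034) vel=(+0.000,+0.000) ωy=+0.00 pitch=+180.0°

Key-timestep trajectory:
   step    t(s)  b1.x    b1.z    b1.vx   b1.vz   b2.x    b2.z    b2.vx   b2.vz   b3.x    b3.z    b3.vx   b3.vz 
     38  0.2346   +0.000  +0.034  +0.000  +0.000   +0.043  +0.102  +0.080  -0.006   +0.099  +0.159  +0.213  -0.135
     77  0.4753   +0.000  +0.034  +0.000  +0.000   +0.081  +0.065  +0.207  -0.531   +0.174  +0.045  +0.524  -0.186
    116  0.7160   +0.000  +0.034  +0.000  +0.000   +0.086  +0.050  +0.000  +0.000   +0.225  +0.053  +0.153  -0.014


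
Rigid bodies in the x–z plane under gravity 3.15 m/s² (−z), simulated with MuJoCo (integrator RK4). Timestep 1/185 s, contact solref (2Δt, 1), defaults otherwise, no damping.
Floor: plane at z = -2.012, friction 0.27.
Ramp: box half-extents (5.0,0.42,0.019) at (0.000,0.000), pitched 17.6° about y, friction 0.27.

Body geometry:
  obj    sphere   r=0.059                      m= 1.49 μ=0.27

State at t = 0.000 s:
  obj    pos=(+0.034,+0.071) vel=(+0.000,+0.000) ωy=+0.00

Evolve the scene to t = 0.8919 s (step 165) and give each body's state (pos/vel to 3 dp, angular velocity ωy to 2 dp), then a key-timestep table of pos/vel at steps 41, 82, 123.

State at t = 0.8919 s:
  obj    pos=(+0.292,-0.011) vel=(+0.578,-0.183) ωy=+10.28

Key-timestep trajectory:
   step    t(s)  obj.x    obj.z    obj.vx   obj.vz 
     41  0.2216   +0.050  +0.066  +0.144  -0.046
     82  0.4432   +0.098  +0.051  +0.287  -0.091
    123  0.6649   +0.177  +0.026  +0.431  -0.137


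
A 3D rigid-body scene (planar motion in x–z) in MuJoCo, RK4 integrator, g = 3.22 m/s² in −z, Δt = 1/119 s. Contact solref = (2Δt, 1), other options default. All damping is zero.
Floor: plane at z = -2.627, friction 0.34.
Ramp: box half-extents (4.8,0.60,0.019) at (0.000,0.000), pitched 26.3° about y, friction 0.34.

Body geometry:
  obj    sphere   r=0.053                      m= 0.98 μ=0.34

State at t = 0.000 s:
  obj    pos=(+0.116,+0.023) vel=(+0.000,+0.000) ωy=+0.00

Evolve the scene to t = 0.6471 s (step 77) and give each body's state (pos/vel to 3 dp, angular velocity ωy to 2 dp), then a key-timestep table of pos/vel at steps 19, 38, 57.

State at t = 0.6471 s:
  obj    pos=(+0.307,-0.072) vel=(+0.591,-0.292) ωy=+12.44

Key-timestep trajectory:
   step    t(s)  obj.x    obj.z    obj.vx   obj.vz 
     19  0.1597   +0.128  +0.017  +0.146  -0.072
     38  0.3193   +0.163  +0.000  +0.292  -0.144
     57  0.4790   +0.221  -0.029  +0.438  -0.216


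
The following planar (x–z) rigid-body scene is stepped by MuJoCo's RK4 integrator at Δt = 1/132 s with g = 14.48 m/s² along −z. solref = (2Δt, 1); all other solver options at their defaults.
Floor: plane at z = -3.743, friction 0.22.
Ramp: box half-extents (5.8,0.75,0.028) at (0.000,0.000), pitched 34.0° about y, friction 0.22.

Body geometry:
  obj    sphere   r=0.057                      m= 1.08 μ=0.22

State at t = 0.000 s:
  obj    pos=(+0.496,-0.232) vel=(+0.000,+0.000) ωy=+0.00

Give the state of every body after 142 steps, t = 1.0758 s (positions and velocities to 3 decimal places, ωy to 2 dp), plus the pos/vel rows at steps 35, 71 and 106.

State at t = 1.0758 s:
  obj    pos=(+3.271,-2.104) vel=(+5.159,-3.480) ωy=+109.11

Key-timestep trajectory:
   step    t(s)  obj.x    obj.z    obj.vx   obj.vz 
     35  0.2652   +0.665  -0.346  +1.272  -0.858
     71  0.5379   +1.190  -0.700  +2.580  -1.740
    106  0.8030   +2.043  -1.275  +3.851  -2.598


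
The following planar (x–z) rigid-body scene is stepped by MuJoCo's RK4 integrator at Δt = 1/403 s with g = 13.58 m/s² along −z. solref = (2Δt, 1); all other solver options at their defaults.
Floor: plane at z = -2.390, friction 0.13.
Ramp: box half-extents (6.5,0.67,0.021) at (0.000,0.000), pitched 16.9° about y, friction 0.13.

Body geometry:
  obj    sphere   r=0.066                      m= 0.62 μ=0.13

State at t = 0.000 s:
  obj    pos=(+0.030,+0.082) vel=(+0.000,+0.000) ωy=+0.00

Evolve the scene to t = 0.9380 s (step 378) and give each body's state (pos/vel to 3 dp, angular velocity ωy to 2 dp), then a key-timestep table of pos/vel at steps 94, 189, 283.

State at t = 0.9380 s:
  obj    pos=(+1.217,-0.279) vel=(+2.531,-0.769) ωy=+40.07

Key-timestep trajectory:
   step    t(s)  obj.x    obj.z    obj.vx   obj.vz 
     94  0.2333   +0.103  +0.060  +0.629  -0.191
    189  0.4690   +0.327  -0.008  +1.265  -0.384
    283  0.7022   +0.695  -0.120  +1.895  -0.576


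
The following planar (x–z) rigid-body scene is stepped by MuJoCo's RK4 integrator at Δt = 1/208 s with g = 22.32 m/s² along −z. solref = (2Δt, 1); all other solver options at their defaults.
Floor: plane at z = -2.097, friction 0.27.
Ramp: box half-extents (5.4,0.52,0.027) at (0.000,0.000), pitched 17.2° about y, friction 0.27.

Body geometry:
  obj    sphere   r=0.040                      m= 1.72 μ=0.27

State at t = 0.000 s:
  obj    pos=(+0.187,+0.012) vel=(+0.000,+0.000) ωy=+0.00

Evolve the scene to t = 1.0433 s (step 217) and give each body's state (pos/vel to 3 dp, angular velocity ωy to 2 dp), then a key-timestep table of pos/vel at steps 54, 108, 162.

State at t = 1.0433 s:
  obj    pos=(+2.638,-0.746) vel=(+4.698,-1.454) ωy=+122.95

Key-timestep trajectory:
   step    t(s)  obj.x    obj.z    obj.vx   obj.vz 
     54  0.2596   +0.339  -0.035  +1.169  -0.362
    108  0.5192   +0.794  -0.176  +2.338  -0.724
    162  0.7788   +1.553  -0.411  +3.508  -1.086


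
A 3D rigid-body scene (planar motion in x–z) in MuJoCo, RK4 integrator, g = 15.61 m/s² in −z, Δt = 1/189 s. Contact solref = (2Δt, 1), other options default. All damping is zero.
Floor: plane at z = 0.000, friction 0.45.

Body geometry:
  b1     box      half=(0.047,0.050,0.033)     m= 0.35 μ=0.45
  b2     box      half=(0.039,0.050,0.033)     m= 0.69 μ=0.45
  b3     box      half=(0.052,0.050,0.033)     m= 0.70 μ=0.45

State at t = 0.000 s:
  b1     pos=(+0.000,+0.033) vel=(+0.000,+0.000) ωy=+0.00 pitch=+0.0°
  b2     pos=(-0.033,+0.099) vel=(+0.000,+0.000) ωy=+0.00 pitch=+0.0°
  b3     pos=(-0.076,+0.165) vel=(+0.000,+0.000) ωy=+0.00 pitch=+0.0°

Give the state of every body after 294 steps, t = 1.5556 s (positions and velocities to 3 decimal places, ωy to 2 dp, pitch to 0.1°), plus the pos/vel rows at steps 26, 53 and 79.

State at t = 1.5556 s:
  b1     pos=(+0.000,+0.033) vel=(+0.000,+0.000) ωy=+0.00 pitch=+0.0°
  b2     pos=(-0.093,+0.039) vel=(+0.000,+0.000) ωy=+0.00 pitch=-90.0°
  b3     pos=(-0.277,+0.033) vel=(+0.000,+0.000) ωy=+0.00 pitch=+180.0°

Key-timestep trajectory:
   step    t(s)  b1.x    b1.z    b1.vx   b1.vz   b2.x    b2.z    b2.vx   b2.vz   b3.x    b3.z    b3.vx   b3.vz 
     26  0.1376   +0.000  +0.033  +0.002  +0.000   -0.040  +0.101  -0.130  +0.027   -0.096  +0.156  -0.339  -0.180
     53  0.2804   +0.000  +0.033  +0.000  +0.000   -0.082  +0.071  -0.408  -0.924   -0.173  +0.055  -0.801  -0.147
     79  0.4180   +0.000  +0.033  +0.000  +0.000   -0.093  +0.039  +0.000  +0.001   -0.239  +0.059  -0.453  -0.146


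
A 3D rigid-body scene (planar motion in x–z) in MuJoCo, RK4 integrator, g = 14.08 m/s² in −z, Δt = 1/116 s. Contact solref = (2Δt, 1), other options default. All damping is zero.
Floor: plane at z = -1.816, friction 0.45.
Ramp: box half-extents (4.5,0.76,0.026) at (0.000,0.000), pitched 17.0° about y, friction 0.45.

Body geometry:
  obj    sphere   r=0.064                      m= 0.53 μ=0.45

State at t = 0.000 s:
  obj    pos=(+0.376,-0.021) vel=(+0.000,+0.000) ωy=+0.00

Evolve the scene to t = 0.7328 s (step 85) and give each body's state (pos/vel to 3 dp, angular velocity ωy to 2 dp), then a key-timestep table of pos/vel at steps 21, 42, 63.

State at t = 0.7328 s:
  obj    pos=(+1.131,-0.252) vel=(+2.060,-0.630) ωy=+33.66

Key-timestep trajectory:
   step    t(s)  obj.x    obj.z    obj.vx   obj.vz 
     21  0.1810   +0.422  -0.035  +0.509  -0.156
     42  0.3621   +0.560  -0.077  +1.018  -0.311
     63  0.5431   +0.791  -0.148  +1.527  -0.467


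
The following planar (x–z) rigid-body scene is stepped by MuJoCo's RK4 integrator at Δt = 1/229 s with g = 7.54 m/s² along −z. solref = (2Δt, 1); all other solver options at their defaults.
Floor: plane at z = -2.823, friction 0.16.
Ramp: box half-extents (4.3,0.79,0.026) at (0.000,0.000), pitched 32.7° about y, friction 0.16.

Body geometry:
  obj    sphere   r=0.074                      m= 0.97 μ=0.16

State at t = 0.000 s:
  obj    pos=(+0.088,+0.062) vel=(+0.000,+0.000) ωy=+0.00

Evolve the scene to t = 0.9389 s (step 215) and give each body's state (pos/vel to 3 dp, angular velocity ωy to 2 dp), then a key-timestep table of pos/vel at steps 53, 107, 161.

State at t = 0.9389 s:
  obj    pos=(+1.223,-0.666) vel=(+2.418,-1.549) ωy=+32.18

Key-timestep trajectory:
   step    t(s)  obj.x    obj.z    obj.vx   obj.vz 
     53  0.2314   +0.157  +0.018  +0.597  -0.382
    107  0.4672   +0.369  -0.118  +1.208  -0.763
    161  0.7031   +0.725  -0.346  +1.817  -1.148
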